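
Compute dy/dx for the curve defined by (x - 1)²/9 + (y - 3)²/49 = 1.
Differentiate the relation implicitly: treat y = y(x) and apply the chain rule, so every y-derivative picks up a y' = dy/dx factor.

With everything moved to the left-hand side, differentiate term by term:
  d/dx[(x - 1)^2/9] = 2x/9 - 2/9
  d/dx[(y - 3)^2/49] = 2·y'(y - 3)/49
  d/dx[-1] = 0

Separating the contributions that come from x directly and those that come through y:
  without y':      2x/9 - 2/9
  multiplying y':  2y/49 - 6/49

so (2x/9 - 2/9) + (2y/49 - 6/49)·y' = 0, and therefore
  dy/dx = -(2x/9 - 2/9)/(2y/49 - 6/49)
        = -(2(x - 1)/9)/(2(y - 3)/49) = 49(1 - x)/(9(y - 3))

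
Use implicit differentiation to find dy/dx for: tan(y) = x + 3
Apply d/dx to both sides, remembering that y depends on x. Each occurrence of y therefore brings in a y' = dy/dx via the chain rule.

With F(x, y) equal to the left-hand side minus the right, differentiate F term by term:
  d/dx[-x] = -1
  d/dx[tan(y)] = y'(tan(y)^2 + 1)
  d/dx[-3] = 0
Adding these up, d/dx[F] = 0 becomes
  (-1) + (tan(y)^2 + 1)·y' = 0,
so isolating y',
  dy/dx = -(-1)/(tan(y)^2 + 1) = cos(y)^2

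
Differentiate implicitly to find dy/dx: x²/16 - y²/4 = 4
Differentiate both sides with respect to x, treating y as y(x). By the chain rule, any term containing y contributes a factor of y' = dy/dx when we differentiate it.

Move every term to one side and write the relation as F(x, y) = 0. Term by term,
  d/dx[x^2/16] = x/8
  d/dx[-y^2/4] = -y·y'/2
  d/dx[-4] = 0

The pieces without y' make up ∂F/∂x and the coefficient of y' is ∂F/∂y:
  ∂F/∂x = x/8,
  ∂F/∂y = -y/2.

Since d/dx[F] = ∂F/∂x + (∂F/∂y)·y' = 0, solve for y':
  (∂F/∂y)·y' = -∂F/∂x
  dy/dx = -(∂F/∂x)/(∂F/∂y) = -(x/8)/(-y/2) = x/(4y)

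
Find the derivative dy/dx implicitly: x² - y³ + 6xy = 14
Take d/dx of both sides. Since y is implicitly a function of x, the chain rule attaches a y' = dy/dx factor whenever we differentiate through y.

Set F(x, y) = (left side) − (right side), so the curve is F = 0. Differentiating each term of F:
  d/dx[x^2] = 2x
  d/dx[6xy] = 6x·y' + 6y
  d/dx[-y^3] = -3y^2·y'
  d/dx[-14] = 0

Collecting, the y'-free part is the partial derivative in x and the y' coefficient is the partial derivative in y:
  ∂F/∂x = 2x + 6y
  ∂F/∂y = 6x - 3y^2

so d/dx[F(x, y(x))] = ∂F/∂x + (∂F/∂y)·y' = 0. Rearranging,
  dy/dx = -(∂F/∂x)/(∂F/∂y) = -(2x + 6y)/(6x - 3y^2) = 2(-x - 3y)/(3(2x - y^2))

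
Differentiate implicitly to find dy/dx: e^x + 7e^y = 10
Take d/dx of both sides. Since y is implicitly a function of x, the chain rule attaches a y' = dy/dx factor whenever we differentiate through y.

Set F(x, y) = (left side) − (right side), so the curve is F = 0. Differentiating each term of F:
  d/dx[e^(x)] = e^(x)
  d/dx[7e^(y)] = 7·y'·e^(y)
  d/dx[-10] = 0

Collecting, the y'-free part is the partial derivative in x and the y' coefficient is the partial derivative in y:
  ∂F/∂x = e^(x)
  ∂F/∂y = 7e^(y)

so d/dx[F(x, y(x))] = ∂F/∂x + (∂F/∂y)·y' = 0. Rearranging,
  dy/dx = -(∂F/∂x)/(∂F/∂y) = -(e^(x))/(7e^(y)) = -e^(x - y)/7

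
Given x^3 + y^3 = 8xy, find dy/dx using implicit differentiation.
Apply d/dx to both sides, remembering that y depends on x. Each occurrence of y therefore brings in a y' = dy/dx via the chain rule.

With F(x, y) equal to the left-hand side minus the right, differentiate F term by term:
  d/dx[x^3] = 3x^2
  d/dx[-8xy] = -8x·y' - 8y
  d/dx[y^3] = 3y^2·y'
Adding these up, d/dx[F] = 0 becomes
  (3x^2 - 8y) + (-8x + 3y^2)·y' = 0,
so isolating y',
  dy/dx = -(3x^2 - 8y)/(-8x + 3y^2) = (3x^2 - 8y)/(8x - 3y^2)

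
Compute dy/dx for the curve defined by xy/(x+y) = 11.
Take d/dx of both sides. Since y is implicitly a function of x, the chain rule attaches a y' = dy/dx factor whenever we differentiate through y.

Set F(x, y) = (left side) − (right side), so the curve is F = 0. Differentiating each term of F:
  d/dx[xy/(x + y)] = xy(-y' - 1)/(x + y)^2 + x·y'/(x + y) + y/(x + y)
  d/dx[-11] = 0

Collecting, the y'-free part is the partial derivative in x and the y' coefficient is the partial derivative in y:
  ∂F/∂x = -xy/(x + y)^2 + y/(x + y)
  ∂F/∂y = -xy/(x + y)^2 + x/(x + y)

so d/dx[F(x, y(x))] = ∂F/∂x + (∂F/∂y)·y' = 0. Rearranging,
  dy/dx = -(∂F/∂x)/(∂F/∂y) = -(-xy/(x + y)^2 + y/(x + y))/(-xy/(x + y)^2 + x/(x + y))
        = -(y^2/(x + y)^2)/(x^2/(x + y)^2) = -y^2/x^2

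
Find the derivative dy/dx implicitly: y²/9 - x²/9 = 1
Differentiate both sides with respect to x, treating y as y(x). By the chain rule, any term containing y contributes a factor of y' = dy/dx when we differentiate it.

Move every term to one side and write the relation as F(x, y) = 0. Term by term,
  d/dx[-x^2/9] = -2x/9
  d/dx[y^2/9] = 2y·y'/9
  d/dx[-1] = 0

The pieces without y' make up ∂F/∂x and the coefficient of y' is ∂F/∂y:
  ∂F/∂x = -2x/9,
  ∂F/∂y = 2y/9.

Since d/dx[F] = ∂F/∂x + (∂F/∂y)·y' = 0, solve for y':
  (∂F/∂y)·y' = -∂F/∂x
  dy/dx = -(∂F/∂x)/(∂F/∂y) = -(-2x/9)/(2y/9) = x/y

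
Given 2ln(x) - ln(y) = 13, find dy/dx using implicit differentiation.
Apply d/dx to both sides, remembering that y depends on x. Each occurrence of y therefore brings in a y' = dy/dx via the chain rule.

With F(x, y) equal to the left-hand side minus the right, differentiate F term by term:
  d/dx[2ln(x)] = 2/x
  d/dx[-ln(y)] = -y'/y
  d/dx[-13] = 0
Adding these up, d/dx[F] = 0 becomes
  (2/x) + (-1/y)·y' = 0,
so isolating y',
  dy/dx = -(2/x)/(-1/y) = 2y/x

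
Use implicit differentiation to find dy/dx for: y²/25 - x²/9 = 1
Apply d/dx to both sides, remembering that y depends on x. Each occurrence of y therefore brings in a y' = dy/dx via the chain rule.

With F(x, y) equal to the left-hand side minus the right, differentiate F term by term:
  d/dx[-x^2/9] = -2x/9
  d/dx[y^2/25] = 2y·y'/25
  d/dx[-1] = 0
Adding these up, d/dx[F] = 0 becomes
  (-2x/9) + (2y/25)·y' = 0,
so isolating y',
  dy/dx = -(-2x/9)/(2y/25) = 25x/(9y)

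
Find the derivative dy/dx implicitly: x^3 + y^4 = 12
Differentiate both sides with respect to x, treating y as y(x). By the chain rule, any term containing y contributes a factor of y' = dy/dx when we differentiate it.

Move every term to one side and write the relation as F(x, y) = 0. Term by term,
  d/dx[x^3] = 3x^2
  d/dx[y^4] = 4y^3·y'
  d/dx[-12] = 0

The pieces without y' make up ∂F/∂x and the coefficient of y' is ∂F/∂y:
  ∂F/∂x = 3x^2,
  ∂F/∂y = 4y^3.

Since d/dx[F] = ∂F/∂x + (∂F/∂y)·y' = 0, solve for y':
  (∂F/∂y)·y' = -∂F/∂x
  dy/dx = -(∂F/∂x)/(∂F/∂y) = -(3x^2)/(4y^3) = -3x^2/(4y^3)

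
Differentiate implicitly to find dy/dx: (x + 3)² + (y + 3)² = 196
Differentiate the relation implicitly: treat y = y(x) and apply the chain rule, so every y-derivative picks up a y' = dy/dx factor.

With everything moved to the left-hand side, differentiate term by term:
  d/dx[(x + 3)^2] = 2x + 6
  d/dx[(y + 3)^2] = 2·y'(y + 3)
  d/dx[-196] = 0

Separating the contributions that come from x directly and those that come through y:
  without y':      2x + 6
  multiplying y':  2y + 6

so (2x + 6) + (2y + 6)·y' = 0, and therefore
  dy/dx = -(2x + 6)/(2y + 6) = (-x - 3)/(y + 3)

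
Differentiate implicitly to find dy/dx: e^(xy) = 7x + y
Apply d/dx to both sides, remembering that y depends on x. Each occurrence of y therefore brings in a y' = dy/dx via the chain rule.

With F(x, y) equal to the left-hand side minus the right, differentiate F term by term:
  d/dx[-7x] = -7
  d/dx[-y] = -y'
  d/dx[e^(xy)] = (x·y' + y)·e^(xy)
Adding these up, d/dx[F] = 0 becomes
  (y·e^(xy) - 7) + (x·e^(xy) - 1)·y' = 0,
so isolating y',
  dy/dx = -(y·e^(xy) - 7)/(x·e^(xy) - 1) = (-y·e^(xy) + 7)/(x·e^(xy) - 1)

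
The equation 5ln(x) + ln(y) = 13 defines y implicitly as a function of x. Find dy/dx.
Take d/dx of both sides. Since y is implicitly a function of x, the chain rule attaches a y' = dy/dx factor whenever we differentiate through y.

Set F(x, y) = (left side) − (right side), so the curve is F = 0. Differentiating each term of F:
  d/dx[5ln(x)] = 5/x
  d/dx[ln(y)] = y'/y
  d/dx[-13] = 0

Collecting, the y'-free part is the partial derivative in x and the y' coefficient is the partial derivative in y:
  ∂F/∂x = 5/x
  ∂F/∂y = 1/y

so d/dx[F(x, y(x))] = ∂F/∂x + (∂F/∂y)·y' = 0. Rearranging,
  dy/dx = -(∂F/∂x)/(∂F/∂y) = -(5/x)/(1/y) = -5y/x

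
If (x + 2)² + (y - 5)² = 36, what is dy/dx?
Differentiate both sides with respect to x, treating y as y(x). By the chain rule, any term containing y contributes a factor of y' = dy/dx when we differentiate it.

Move every term to one side and write the relation as F(x, y) = 0. Term by term,
  d/dx[(x + 2)^2] = 2x + 4
  d/dx[(y - 5)^2] = 2·y'(y - 5)
  d/dx[-36] = 0

The pieces without y' make up ∂F/∂x and the coefficient of y' is ∂F/∂y:
  ∂F/∂x = 2x + 4,
  ∂F/∂y = 2y - 10.

Since d/dx[F] = ∂F/∂x + (∂F/∂y)·y' = 0, solve for y':
  (∂F/∂y)·y' = -∂F/∂x
  dy/dx = -(∂F/∂x)/(∂F/∂y) = -(2x + 4)/(2y - 10) = (-x - 2)/(y - 5)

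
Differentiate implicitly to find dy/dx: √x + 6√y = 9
Take d/dx of both sides. Since y is implicitly a function of x, the chain rule attaches a y' = dy/dx factor whenever we differentiate through y.

Set F(x, y) = (left side) − (right side), so the curve is F = 0. Differentiating each term of F:
  d/dx[√(x)] = 1/(2√(x))
  d/dx[6√(y)] = 3·y'/√(y)
  d/dx[-9] = 0

Collecting, the y'-free part is the partial derivative in x and the y' coefficient is the partial derivative in y:
  ∂F/∂x = 1/(2√(x))
  ∂F/∂y = 3/√(y)

so d/dx[F(x, y(x))] = ∂F/∂x + (∂F/∂y)·y' = 0. Rearranging,
  dy/dx = -(∂F/∂x)/(∂F/∂y) = -(1/(2√(x)))/(3/√(y)) = -√(y)/(6√(x))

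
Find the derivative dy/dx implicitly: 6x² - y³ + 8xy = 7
Take d/dx of both sides. Since y is implicitly a function of x, the chain rule attaches a y' = dy/dx factor whenever we differentiate through y.

Set F(x, y) = (left side) − (right side), so the curve is F = 0. Differentiating each term of F:
  d/dx[6x^2] = 12x
  d/dx[8xy] = 8x·y' + 8y
  d/dx[-y^3] = -3y^2·y'
  d/dx[-7] = 0

Collecting, the y'-free part is the partial derivative in x and the y' coefficient is the partial derivative in y:
  ∂F/∂x = 12x + 8y
  ∂F/∂y = 8x - 3y^2

so d/dx[F(x, y(x))] = ∂F/∂x + (∂F/∂y)·y' = 0. Rearranging,
  dy/dx = -(∂F/∂x)/(∂F/∂y) = -(12x + 8y)/(8x - 3y^2) = 4(-3x - 2y)/(8x - 3y^2)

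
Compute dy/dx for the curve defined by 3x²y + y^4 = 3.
Differentiate the relation implicitly: treat y = y(x) and apply the chain rule, so every y-derivative picks up a y' = dy/dx factor.

With everything moved to the left-hand side, differentiate term by term:
  d/dx[3x^2y] = 3x^2·y' + 6xy
  d/dx[y^4] = 4y^3·y'
  d/dx[-3] = 0

Separating the contributions that come from x directly and those that come through y:
  without y':      6xy
  multiplying y':  3x^2 + 4y^3

so (6xy) + (3x^2 + 4y^3)·y' = 0, and therefore
  dy/dx = -(6xy)/(3x^2 + 4y^3) = -6xy/(3x^2 + 4y^3)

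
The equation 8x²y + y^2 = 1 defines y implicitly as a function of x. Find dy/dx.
Differentiate both sides with respect to x, treating y as y(x). By the chain rule, any term containing y contributes a factor of y' = dy/dx when we differentiate it.

Move every term to one side and write the relation as F(x, y) = 0. Term by term,
  d/dx[8x^2y] = 8x^2·y' + 16xy
  d/dx[y^2] = 2y·y'
  d/dx[-1] = 0

The pieces without y' make up ∂F/∂x and the coefficient of y' is ∂F/∂y:
  ∂F/∂x = 16xy,
  ∂F/∂y = 8x^2 + 2y.

Since d/dx[F] = ∂F/∂x + (∂F/∂y)·y' = 0, solve for y':
  (∂F/∂y)·y' = -∂F/∂x
  dy/dx = -(∂F/∂x)/(∂F/∂y) = -(16xy)/(8x^2 + 2y) = -8xy/(4x^2 + y)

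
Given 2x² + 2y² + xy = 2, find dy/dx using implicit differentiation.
Differentiate the relation implicitly: treat y = y(x) and apply the chain rule, so every y-derivative picks up a y' = dy/dx factor.

With everything moved to the left-hand side, differentiate term by term:
  d/dx[2x^2] = 4x
  d/dx[xy] = x·y' + y
  d/dx[2y^2] = 4y·y'
  d/dx[-2] = 0

Separating the contributions that come from x directly and those that come through y:
  without y':      4x + y
  multiplying y':  x + 4y

so (4x + y) + (x + 4y)·y' = 0, and therefore
  dy/dx = -(4x + y)/(x + 4y) = (-4x - y)/(x + 4y)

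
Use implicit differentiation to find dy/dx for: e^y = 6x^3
Differentiate both sides with respect to x, treating y as y(x). By the chain rule, any term containing y contributes a factor of y' = dy/dx when we differentiate it.

Move every term to one side and write the relation as F(x, y) = 0. Term by term,
  d/dx[-6x^3] = -18x^2
  d/dx[e^(y)] = y'·e^(y)

The pieces without y' make up ∂F/∂x and the coefficient of y' is ∂F/∂y:
  ∂F/∂x = -18x^2,
  ∂F/∂y = e^(y).

Since d/dx[F] = ∂F/∂x + (∂F/∂y)·y' = 0, solve for y':
  (∂F/∂y)·y' = -∂F/∂x
  dy/dx = -(∂F/∂x)/(∂F/∂y) = -(-18x^2)/(e^(y)) = 18x^2e^(-y)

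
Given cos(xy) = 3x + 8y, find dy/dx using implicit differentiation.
Apply d/dx to both sides, remembering that y depends on x. Each occurrence of y therefore brings in a y' = dy/dx via the chain rule.

With F(x, y) equal to the left-hand side minus the right, differentiate F term by term:
  d/dx[-3x] = -3
  d/dx[-8y] = -8·y'
  d/dx[cos(xy)] = -(x·y' + y)·sin(xy)
Adding these up, d/dx[F] = 0 becomes
  (-y·sin(xy) - 3) + (-x·sin(xy) - 8)·y' = 0,
so isolating y',
  dy/dx = -(-y·sin(xy) - 3)/(-x·sin(xy) - 8) = -(y·sin(xy) + 3)/(x·sin(xy) + 8)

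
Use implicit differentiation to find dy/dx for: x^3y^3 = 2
Take d/dx of both sides. Since y is implicitly a function of x, the chain rule attaches a y' = dy/dx factor whenever we differentiate through y.

Set F(x, y) = (left side) − (right side), so the curve is F = 0. Differentiating each term of F:
  d/dx[x^3y^3] = 3x^3y^2·y' + 3x^2y^3
  d/dx[-2] = 0

Collecting, the y'-free part is the partial derivative in x and the y' coefficient is the partial derivative in y:
  ∂F/∂x = 3x^2y^3
  ∂F/∂y = 3x^3y^2

so d/dx[F(x, y(x))] = ∂F/∂x + (∂F/∂y)·y' = 0. Rearranging,
  dy/dx = -(∂F/∂x)/(∂F/∂y) = -(3x^2y^3)/(3x^3y^2) = -y/x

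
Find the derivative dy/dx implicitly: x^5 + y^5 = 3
Apply d/dx to both sides, remembering that y depends on x. Each occurrence of y therefore brings in a y' = dy/dx via the chain rule.

With F(x, y) equal to the left-hand side minus the right, differentiate F term by term:
  d/dx[x^5] = 5x^4
  d/dx[y^5] = 5y^4·y'
  d/dx[-3] = 0
Adding these up, d/dx[F] = 0 becomes
  (5x^4) + (5y^4)·y' = 0,
so isolating y',
  dy/dx = -(5x^4)/(5y^4) = -x^4/y^4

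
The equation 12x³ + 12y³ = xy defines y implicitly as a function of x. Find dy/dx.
Differentiate the relation implicitly: treat y = y(x) and apply the chain rule, so every y-derivative picks up a y' = dy/dx factor.

With everything moved to the left-hand side, differentiate term by term:
  d/dx[12x^3] = 36x^2
  d/dx[-xy] = -x·y' - y
  d/dx[12y^3] = 36y^2·y'

Separating the contributions that come from x directly and those that come through y:
  without y':      36x^2 - y
  multiplying y':  -x + 36y^2

so (36x^2 - y) + (-x + 36y^2)·y' = 0, and therefore
  dy/dx = -(36x^2 - y)/(-x + 36y^2) = (36x^2 - y)/(x - 36y^2)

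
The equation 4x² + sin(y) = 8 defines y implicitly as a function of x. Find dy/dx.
Apply d/dx to both sides, remembering that y depends on x. Each occurrence of y therefore brings in a y' = dy/dx via the chain rule.

With F(x, y) equal to the left-hand side minus the right, differentiate F term by term:
  d/dx[4x^2] = 8x
  d/dx[sin(y)] = y'·cos(y)
  d/dx[-8] = 0
Adding these up, d/dx[F] = 0 becomes
  (8x) + (cos(y))·y' = 0,
so isolating y',
  dy/dx = -(8x)/(cos(y)) = -8x/cos(y)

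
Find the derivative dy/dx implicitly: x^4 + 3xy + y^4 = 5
Differentiate the relation implicitly: treat y = y(x) and apply the chain rule, so every y-derivative picks up a y' = dy/dx factor.

With everything moved to the left-hand side, differentiate term by term:
  d/dx[x^4] = 4x^3
  d/dx[3xy] = 3x·y' + 3y
  d/dx[y^4] = 4y^3·y'
  d/dx[-5] = 0

Separating the contributions that come from x directly and those that come through y:
  without y':      4x^3 + 3y
  multiplying y':  3x + 4y^3

so (4x^3 + 3y) + (3x + 4y^3)·y' = 0, and therefore
  dy/dx = -(4x^3 + 3y)/(3x + 4y^3) = (-4x^3 - 3y)/(3x + 4y^3)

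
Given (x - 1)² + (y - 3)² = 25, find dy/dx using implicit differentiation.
Differentiate the relation implicitly: treat y = y(x) and apply the chain rule, so every y-derivative picks up a y' = dy/dx factor.

With everything moved to the left-hand side, differentiate term by term:
  d/dx[(x - 1)^2] = 2x - 2
  d/dx[(y - 3)^2] = 2·y'(y - 3)
  d/dx[-25] = 0

Separating the contributions that come from x directly and those that come through y:
  without y':      2x - 2
  multiplying y':  2y - 6

so (2x - 2) + (2y - 6)·y' = 0, and therefore
  dy/dx = -(2x - 2)/(2y - 6) = (1 - x)/(y - 3)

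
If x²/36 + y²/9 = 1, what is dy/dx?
Differentiate both sides with respect to x, treating y as y(x). By the chain rule, any term containing y contributes a factor of y' = dy/dx when we differentiate it.

Move every term to one side and write the relation as F(x, y) = 0. Term by term,
  d/dx[x^2/36] = x/18
  d/dx[y^2/9] = 2y·y'/9
  d/dx[-1] = 0

The pieces without y' make up ∂F/∂x and the coefficient of y' is ∂F/∂y:
  ∂F/∂x = x/18,
  ∂F/∂y = 2y/9.

Since d/dx[F] = ∂F/∂x + (∂F/∂y)·y' = 0, solve for y':
  (∂F/∂y)·y' = -∂F/∂x
  dy/dx = -(∂F/∂x)/(∂F/∂y) = -(x/18)/(2y/9) = -x/(4y)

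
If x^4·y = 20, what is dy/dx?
Differentiate the relation implicitly: treat y = y(x) and apply the chain rule, so every y-derivative picks up a y' = dy/dx factor.

With everything moved to the left-hand side, differentiate term by term:
  d/dx[x^4y] = x^4·y' + 4x^3y
  d/dx[-20] = 0

Separating the contributions that come from x directly and those that come through y:
  without y':      4x^3y
  multiplying y':  x^4

so (4x^3y) + (x^4)·y' = 0, and therefore
  dy/dx = -(4x^3y)/(x^4) = -4y/x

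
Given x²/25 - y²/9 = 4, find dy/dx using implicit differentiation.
Differentiate both sides with respect to x, treating y as y(x). By the chain rule, any term containing y contributes a factor of y' = dy/dx when we differentiate it.

Move every term to one side and write the relation as F(x, y) = 0. Term by term,
  d/dx[x^2/25] = 2x/25
  d/dx[-y^2/9] = -2y·y'/9
  d/dx[-4] = 0

The pieces without y' make up ∂F/∂x and the coefficient of y' is ∂F/∂y:
  ∂F/∂x = 2x/25,
  ∂F/∂y = -2y/9.

Since d/dx[F] = ∂F/∂x + (∂F/∂y)·y' = 0, solve for y':
  (∂F/∂y)·y' = -∂F/∂x
  dy/dx = -(∂F/∂x)/(∂F/∂y) = -(2x/25)/(-2y/9) = 9x/(25y)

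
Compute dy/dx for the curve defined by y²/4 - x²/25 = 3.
Apply d/dx to both sides, remembering that y depends on x. Each occurrence of y therefore brings in a y' = dy/dx via the chain rule.

With F(x, y) equal to the left-hand side minus the right, differentiate F term by term:
  d/dx[-x^2/25] = -2x/25
  d/dx[y^2/4] = y·y'/2
  d/dx[-3] = 0
Adding these up, d/dx[F] = 0 becomes
  (-2x/25) + (y/2)·y' = 0,
so isolating y',
  dy/dx = -(-2x/25)/(y/2) = 4x/(25y)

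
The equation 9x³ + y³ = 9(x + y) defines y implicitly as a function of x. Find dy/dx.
Take d/dx of both sides. Since y is implicitly a function of x, the chain rule attaches a y' = dy/dx factor whenever we differentiate through y.

Set F(x, y) = (left side) − (right side), so the curve is F = 0. Differentiating each term of F:
  d/dx[9x^3] = 27x^2
  d/dx[-9x] = -9
  d/dx[y^3] = 3y^2·y'
  d/dx[-9y] = -9·y'

Collecting, the y'-free part is the partial derivative in x and the y' coefficient is the partial derivative in y:
  ∂F/∂x = 27x^2 - 9
  ∂F/∂y = 3y^2 - 9

so d/dx[F(x, y(x))] = ∂F/∂x + (∂F/∂y)·y' = 0. Rearranging,
  dy/dx = -(∂F/∂x)/(∂F/∂y) = -(27x^2 - 9)/(3y^2 - 9) = 3(1 - 3x^2)/(y^2 - 3)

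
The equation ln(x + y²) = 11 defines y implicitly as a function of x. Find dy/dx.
Differentiate the relation implicitly: treat y = y(x) and apply the chain rule, so every y-derivative picks up a y' = dy/dx factor.

With everything moved to the left-hand side, differentiate term by term:
  d/dx[ln(x + y^2)] = (2y·y' + 1)/(x + y^2)
  d/dx[-11] = 0

Separating the contributions that come from x directly and those that come through y:
  without y':      1/(x + y^2)
  multiplying y':  2y/(x + y^2)

so (1/(x + y^2)) + (2y/(x + y^2))·y' = 0, and therefore
  dy/dx = -(1/(x + y^2))/(2y/(x + y^2)) = -1/(2y)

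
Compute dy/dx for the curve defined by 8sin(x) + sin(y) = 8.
Apply d/dx to both sides, remembering that y depends on x. Each occurrence of y therefore brings in a y' = dy/dx via the chain rule.

With F(x, y) equal to the left-hand side minus the right, differentiate F term by term:
  d/dx[8sin(x)] = 8cos(x)
  d/dx[sin(y)] = y'·cos(y)
  d/dx[-8] = 0
Adding these up, d/dx[F] = 0 becomes
  (8cos(x)) + (cos(y))·y' = 0,
so isolating y',
  dy/dx = -(8cos(x))/(cos(y)) = -8cos(x)/cos(y)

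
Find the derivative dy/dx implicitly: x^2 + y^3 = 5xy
Differentiate the relation implicitly: treat y = y(x) and apply the chain rule, so every y-derivative picks up a y' = dy/dx factor.

With everything moved to the left-hand side, differentiate term by term:
  d/dx[x^2] = 2x
  d/dx[-5xy] = -5x·y' - 5y
  d/dx[y^3] = 3y^2·y'

Separating the contributions that come from x directly and those that come through y:
  without y':      2x - 5y
  multiplying y':  -5x + 3y^2

so (2x - 5y) + (-5x + 3y^2)·y' = 0, and therefore
  dy/dx = -(2x - 5y)/(-5x + 3y^2) = (2x - 5y)/(5x - 3y^2)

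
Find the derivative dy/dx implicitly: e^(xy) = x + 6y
Take d/dx of both sides. Since y is implicitly a function of x, the chain rule attaches a y' = dy/dx factor whenever we differentiate through y.

Set F(x, y) = (left side) − (right side), so the curve is F = 0. Differentiating each term of F:
  d/dx[-x] = -1
  d/dx[-6y] = -6·y'
  d/dx[e^(xy)] = (x·y' + y)·e^(xy)

Collecting, the y'-free part is the partial derivative in x and the y' coefficient is the partial derivative in y:
  ∂F/∂x = y·e^(xy) - 1
  ∂F/∂y = x·e^(xy) - 6

so d/dx[F(x, y(x))] = ∂F/∂x + (∂F/∂y)·y' = 0. Rearranging,
  dy/dx = -(∂F/∂x)/(∂F/∂y) = -(y·e^(xy) - 1)/(x·e^(xy) - 6) = (-y·e^(xy) + 1)/(x·e^(xy) - 6)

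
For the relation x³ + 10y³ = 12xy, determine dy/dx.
Apply d/dx to both sides, remembering that y depends on x. Each occurrence of y therefore brings in a y' = dy/dx via the chain rule.

With F(x, y) equal to the left-hand side minus the right, differentiate F term by term:
  d/dx[x^3] = 3x^2
  d/dx[-12xy] = -12x·y' - 12y
  d/dx[10y^3] = 30y^2·y'
Adding these up, d/dx[F] = 0 becomes
  (3x^2 - 12y) + (-12x + 30y^2)·y' = 0,
so isolating y',
  dy/dx = -(3x^2 - 12y)/(-12x + 30y^2) = (x^2 - 4y)/(2(2x - 5y^2))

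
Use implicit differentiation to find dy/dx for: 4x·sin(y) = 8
Differentiate the relation implicitly: treat y = y(x) and apply the chain rule, so every y-derivative picks up a y' = dy/dx factor.

With everything moved to the left-hand side, differentiate term by term:
  d/dx[4x·sin(y)] = 4x·y'·cos(y) + 4sin(y)
  d/dx[-8] = 0

Separating the contributions that come from x directly and those that come through y:
  without y':      4sin(y)
  multiplying y':  4x·cos(y)

so (4sin(y)) + (4x·cos(y))·y' = 0, and therefore
  dy/dx = -(4sin(y))/(4x·cos(y)) = -tan(y)/x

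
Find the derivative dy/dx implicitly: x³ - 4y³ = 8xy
Apply d/dx to both sides, remembering that y depends on x. Each occurrence of y therefore brings in a y' = dy/dx via the chain rule.

With F(x, y) equal to the left-hand side minus the right, differentiate F term by term:
  d/dx[x^3] = 3x^2
  d/dx[-8xy] = -8x·y' - 8y
  d/dx[-4y^3] = -12y^2·y'
Adding these up, d/dx[F] = 0 becomes
  (3x^2 - 8y) + (-8x - 12y^2)·y' = 0,
so isolating y',
  dy/dx = -(3x^2 - 8y)/(-8x - 12y^2) = (3x^2 - 8y)/(4(2x + 3y^2))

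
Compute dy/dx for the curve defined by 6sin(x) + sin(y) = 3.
Apply d/dx to both sides, remembering that y depends on x. Each occurrence of y therefore brings in a y' = dy/dx via the chain rule.

With F(x, y) equal to the left-hand side minus the right, differentiate F term by term:
  d/dx[6sin(x)] = 6cos(x)
  d/dx[sin(y)] = y'·cos(y)
  d/dx[-3] = 0
Adding these up, d/dx[F] = 0 becomes
  (6cos(x)) + (cos(y))·y' = 0,
so isolating y',
  dy/dx = -(6cos(x))/(cos(y)) = -6cos(x)/cos(y)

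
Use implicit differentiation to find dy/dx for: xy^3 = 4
Differentiate both sides with respect to x, treating y as y(x). By the chain rule, any term containing y contributes a factor of y' = dy/dx when we differentiate it.

Move every term to one side and write the relation as F(x, y) = 0. Term by term,
  d/dx[xy^3] = 3xy^2·y' + y^3
  d/dx[-4] = 0

The pieces without y' make up ∂F/∂x and the coefficient of y' is ∂F/∂y:
  ∂F/∂x = y^3,
  ∂F/∂y = 3xy^2.

Since d/dx[F] = ∂F/∂x + (∂F/∂y)·y' = 0, solve for y':
  (∂F/∂y)·y' = -∂F/∂x
  dy/dx = -(∂F/∂x)/(∂F/∂y) = -(y^3)/(3xy^2) = -y/(3x)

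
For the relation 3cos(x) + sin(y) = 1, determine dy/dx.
Take d/dx of both sides. Since y is implicitly a function of x, the chain rule attaches a y' = dy/dx factor whenever we differentiate through y.

Set F(x, y) = (left side) − (right side), so the curve is F = 0. Differentiating each term of F:
  d/dx[sin(y)] = y'·cos(y)
  d/dx[3cos(x)] = -3sin(x)
  d/dx[-1] = 0

Collecting, the y'-free part is the partial derivative in x and the y' coefficient is the partial derivative in y:
  ∂F/∂x = -3sin(x)
  ∂F/∂y = cos(y)

so d/dx[F(x, y(x))] = ∂F/∂x + (∂F/∂y)·y' = 0. Rearranging,
  dy/dx = -(∂F/∂x)/(∂F/∂y) = -(-3sin(x))/(cos(y)) = 3sin(x)/cos(y)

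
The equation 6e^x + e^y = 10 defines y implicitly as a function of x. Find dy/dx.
Differentiate the relation implicitly: treat y = y(x) and apply the chain rule, so every y-derivative picks up a y' = dy/dx factor.

With everything moved to the left-hand side, differentiate term by term:
  d/dx[6e^(x)] = 6e^(x)
  d/dx[e^(y)] = y'·e^(y)
  d/dx[-10] = 0

Separating the contributions that come from x directly and those that come through y:
  without y':      6e^(x)
  multiplying y':  e^(y)

so (6e^(x)) + (e^(y))·y' = 0, and therefore
  dy/dx = -(6e^(x))/(e^(y)) = -6e^(x - y)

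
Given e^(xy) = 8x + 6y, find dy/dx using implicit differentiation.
Apply d/dx to both sides, remembering that y depends on x. Each occurrence of y therefore brings in a y' = dy/dx via the chain rule.

With F(x, y) equal to the left-hand side minus the right, differentiate F term by term:
  d/dx[-8x] = -8
  d/dx[-6y] = -6·y'
  d/dx[e^(xy)] = (x·y' + y)·e^(xy)
Adding these up, d/dx[F] = 0 becomes
  (y·e^(xy) - 8) + (x·e^(xy) - 6)·y' = 0,
so isolating y',
  dy/dx = -(y·e^(xy) - 8)/(x·e^(xy) - 6) = (-y·e^(xy) + 8)/(x·e^(xy) - 6)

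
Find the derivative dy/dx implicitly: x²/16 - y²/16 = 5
Differentiate both sides with respect to x, treating y as y(x). By the chain rule, any term containing y contributes a factor of y' = dy/dx when we differentiate it.

Move every term to one side and write the relation as F(x, y) = 0. Term by term,
  d/dx[x^2/16] = x/8
  d/dx[-y^2/16] = -y·y'/8
  d/dx[-5] = 0

The pieces without y' make up ∂F/∂x and the coefficient of y' is ∂F/∂y:
  ∂F/∂x = x/8,
  ∂F/∂y = -y/8.

Since d/dx[F] = ∂F/∂x + (∂F/∂y)·y' = 0, solve for y':
  (∂F/∂y)·y' = -∂F/∂x
  dy/dx = -(∂F/∂x)/(∂F/∂y) = -(x/8)/(-y/8) = x/y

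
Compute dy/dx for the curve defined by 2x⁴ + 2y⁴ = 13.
Apply d/dx to both sides, remembering that y depends on x. Each occurrence of y therefore brings in a y' = dy/dx via the chain rule.

With F(x, y) equal to the left-hand side minus the right, differentiate F term by term:
  d/dx[2x^4] = 8x^3
  d/dx[2y^4] = 8y^3·y'
  d/dx[-13] = 0
Adding these up, d/dx[F] = 0 becomes
  (8x^3) + (8y^3)·y' = 0,
so isolating y',
  dy/dx = -(8x^3)/(8y^3) = -x^3/y^3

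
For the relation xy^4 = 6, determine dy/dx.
Take d/dx of both sides. Since y is implicitly a function of x, the chain rule attaches a y' = dy/dx factor whenever we differentiate through y.

Set F(x, y) = (left side) − (right side), so the curve is F = 0. Differentiating each term of F:
  d/dx[xy^4] = 4xy^3·y' + y^4
  d/dx[-6] = 0

Collecting, the y'-free part is the partial derivative in x and the y' coefficient is the partial derivative in y:
  ∂F/∂x = y^4
  ∂F/∂y = 4xy^3

so d/dx[F(x, y(x))] = ∂F/∂x + (∂F/∂y)·y' = 0. Rearranging,
  dy/dx = -(∂F/∂x)/(∂F/∂y) = -(y^4)/(4xy^3) = -y/(4x)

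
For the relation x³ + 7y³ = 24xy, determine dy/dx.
Differentiate the relation implicitly: treat y = y(x) and apply the chain rule, so every y-derivative picks up a y' = dy/dx factor.

With everything moved to the left-hand side, differentiate term by term:
  d/dx[x^3] = 3x^2
  d/dx[-24xy] = -24x·y' - 24y
  d/dx[7y^3] = 21y^2·y'

Separating the contributions that come from x directly and those that come through y:
  without y':      3x^2 - 24y
  multiplying y':  -24x + 21y^2

so (3x^2 - 24y) + (-24x + 21y^2)·y' = 0, and therefore
  dy/dx = -(3x^2 - 24y)/(-24x + 21y^2) = (x^2 - 8y)/(8x - 7y^2)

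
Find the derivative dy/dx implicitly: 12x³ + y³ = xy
Apply d/dx to both sides, remembering that y depends on x. Each occurrence of y therefore brings in a y' = dy/dx via the chain rule.

With F(x, y) equal to the left-hand side minus the right, differentiate F term by term:
  d/dx[12x^3] = 36x^2
  d/dx[-xy] = -x·y' - y
  d/dx[y^3] = 3y^2·y'
Adding these up, d/dx[F] = 0 becomes
  (36x^2 - y) + (-x + 3y^2)·y' = 0,
so isolating y',
  dy/dx = -(36x^2 - y)/(-x + 3y^2) = (36x^2 - y)/(x - 3y^2)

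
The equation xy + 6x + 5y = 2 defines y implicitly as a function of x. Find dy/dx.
Take d/dx of both sides. Since y is implicitly a function of x, the chain rule attaches a y' = dy/dx factor whenever we differentiate through y.

Set F(x, y) = (left side) − (right side), so the curve is F = 0. Differentiating each term of F:
  d/dx[xy] = x·y' + y
  d/dx[6x] = 6
  d/dx[5y] = 5·y'
  d/dx[-2] = 0

Collecting, the y'-free part is the partial derivative in x and the y' coefficient is the partial derivative in y:
  ∂F/∂x = y + 6
  ∂F/∂y = x + 5

so d/dx[F(x, y(x))] = ∂F/∂x + (∂F/∂y)·y' = 0. Rearranging,
  dy/dx = -(∂F/∂x)/(∂F/∂y) = -(y + 6)/(x + 5) = (-y - 6)/(x + 5)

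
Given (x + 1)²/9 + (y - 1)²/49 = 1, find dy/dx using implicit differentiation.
Apply d/dx to both sides, remembering that y depends on x. Each occurrence of y therefore brings in a y' = dy/dx via the chain rule.

With F(x, y) equal to the left-hand side minus the right, differentiate F term by term:
  d/dx[(x + 1)^2/9] = 2x/9 + 2/9
  d/dx[(y - 1)^2/49] = 2·y'(y - 1)/49
  d/dx[-1] = 0
Adding these up, d/dx[F] = 0 becomes
  (2x/9 + 2/9) + (2y/49 - 2/49)·y' = 0,
so isolating y',
  dy/dx = -(2x/9 + 2/9)/(2y/49 - 2/49)
        = -(2(x + 1)/9)/(2(y - 1)/49) = 49(-x - 1)/(9(y - 1))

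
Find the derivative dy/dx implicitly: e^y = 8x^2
Differentiate the relation implicitly: treat y = y(x) and apply the chain rule, so every y-derivative picks up a y' = dy/dx factor.

With everything moved to the left-hand side, differentiate term by term:
  d/dx[-8x^2] = -16x
  d/dx[e^(y)] = y'·e^(y)

Separating the contributions that come from x directly and those that come through y:
  without y':      -16x
  multiplying y':  e^(y)

so (-16x) + (e^(y))·y' = 0, and therefore
  dy/dx = -(-16x)/(e^(y)) = 16x·e^(-y)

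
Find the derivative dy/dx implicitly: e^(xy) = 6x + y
Differentiate the relation implicitly: treat y = y(x) and apply the chain rule, so every y-derivative picks up a y' = dy/dx factor.

With everything moved to the left-hand side, differentiate term by term:
  d/dx[-6x] = -6
  d/dx[-y] = -y'
  d/dx[e^(xy)] = (x·y' + y)·e^(xy)

Separating the contributions that come from x directly and those that come through y:
  without y':      y·e^(xy) - 6
  multiplying y':  x·e^(xy) - 1

so (y·e^(xy) - 6) + (x·e^(xy) - 1)·y' = 0, and therefore
  dy/dx = -(y·e^(xy) - 6)/(x·e^(xy) - 1) = (-y·e^(xy) + 6)/(x·e^(xy) - 1)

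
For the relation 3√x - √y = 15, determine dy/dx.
Differentiate both sides with respect to x, treating y as y(x). By the chain rule, any term containing y contributes a factor of y' = dy/dx when we differentiate it.

Move every term to one side and write the relation as F(x, y) = 0. Term by term,
  d/dx[3√(x)] = 3/(2√(x))
  d/dx[-√(y)] = -y'/(2√(y))
  d/dx[-15] = 0

The pieces without y' make up ∂F/∂x and the coefficient of y' is ∂F/∂y:
  ∂F/∂x = 3/(2√(x)),
  ∂F/∂y = -1/(2√(y)).

Since d/dx[F] = ∂F/∂x + (∂F/∂y)·y' = 0, solve for y':
  (∂F/∂y)·y' = -∂F/∂x
  dy/dx = -(∂F/∂x)/(∂F/∂y) = -(3/(2√(x)))/(-1/(2√(y))) = 3√(y)/√(x)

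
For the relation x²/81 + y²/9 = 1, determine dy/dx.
Differentiate both sides with respect to x, treating y as y(x). By the chain rule, any term containing y contributes a factor of y' = dy/dx when we differentiate it.

Move every term to one side and write the relation as F(x, y) = 0. Term by term,
  d/dx[x^2/81] = 2x/81
  d/dx[y^2/9] = 2y·y'/9
  d/dx[-1] = 0

The pieces without y' make up ∂F/∂x and the coefficient of y' is ∂F/∂y:
  ∂F/∂x = 2x/81,
  ∂F/∂y = 2y/9.

Since d/dx[F] = ∂F/∂x + (∂F/∂y)·y' = 0, solve for y':
  (∂F/∂y)·y' = -∂F/∂x
  dy/dx = -(∂F/∂x)/(∂F/∂y) = -(2x/81)/(2y/9) = -x/(9y)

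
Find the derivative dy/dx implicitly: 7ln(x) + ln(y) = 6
Differentiate the relation implicitly: treat y = y(x) and apply the chain rule, so every y-derivative picks up a y' = dy/dx factor.

With everything moved to the left-hand side, differentiate term by term:
  d/dx[7ln(x)] = 7/x
  d/dx[ln(y)] = y'/y
  d/dx[-6] = 0

Separating the contributions that come from x directly and those that come through y:
  without y':      7/x
  multiplying y':  1/y

so (7/x) + (1/y)·y' = 0, and therefore
  dy/dx = -(7/x)/(1/y) = -7y/x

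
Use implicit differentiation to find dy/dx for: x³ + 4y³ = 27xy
Apply d/dx to both sides, remembering that y depends on x. Each occurrence of y therefore brings in a y' = dy/dx via the chain rule.

With F(x, y) equal to the left-hand side minus the right, differentiate F term by term:
  d/dx[x^3] = 3x^2
  d/dx[-27xy] = -27x·y' - 27y
  d/dx[4y^3] = 12y^2·y'
Adding these up, d/dx[F] = 0 becomes
  (3x^2 - 27y) + (-27x + 12y^2)·y' = 0,
so isolating y',
  dy/dx = -(3x^2 - 27y)/(-27x + 12y^2) = (x^2 - 9y)/(9x - 4y^2)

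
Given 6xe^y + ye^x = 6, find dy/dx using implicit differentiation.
Differentiate the relation implicitly: treat y = y(x) and apply the chain rule, so every y-derivative picks up a y' = dy/dx factor.

With everything moved to the left-hand side, differentiate term by term:
  d/dx[6x·e^(y)] = 6x·y'·e^(y) + 6e^(y)
  d/dx[y·e^(x)] = y·e^(x) + y'·e^(x)
  d/dx[-6] = 0

Separating the contributions that come from x directly and those that come through y:
  without y':      y·e^(x) + 6e^(y)
  multiplying y':  6x·e^(y) + e^(x)

so (y·e^(x) + 6e^(y)) + (6x·e^(y) + e^(x))·y' = 0, and therefore
  dy/dx = -(y·e^(x) + 6e^(y))/(6x·e^(y) + e^(x)) = (-y·e^(x) - 6e^(y))/(6x·e^(y) + e^(x))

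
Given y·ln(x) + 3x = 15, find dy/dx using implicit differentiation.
Take d/dx of both sides. Since y is implicitly a function of x, the chain rule attaches a y' = dy/dx factor whenever we differentiate through y.

Set F(x, y) = (left side) − (right side), so the curve is F = 0. Differentiating each term of F:
  d/dx[3x] = 3
  d/dx[y·ln(x)] = y'·ln(x) + y/x
  d/dx[-15] = 0

Collecting, the y'-free part is the partial derivative in x and the y' coefficient is the partial derivative in y:
  ∂F/∂x = 3 + y/x
  ∂F/∂y = ln(x)

so d/dx[F(x, y(x))] = ∂F/∂x + (∂F/∂y)·y' = 0. Rearranging,
  dy/dx = -(∂F/∂x)/(∂F/∂y) = -(3 + y/x)/(ln(x))
        = -((3x + y)/x)/(ln(x)) = (-3x - y)/(x·ln(x))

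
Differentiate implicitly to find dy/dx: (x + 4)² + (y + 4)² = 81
Differentiate the relation implicitly: treat y = y(x) and apply the chain rule, so every y-derivative picks up a y' = dy/dx factor.

With everything moved to the left-hand side, differentiate term by term:
  d/dx[(x + 4)^2] = 2x + 8
  d/dx[(y + 4)^2] = 2·y'(y + 4)
  d/dx[-81] = 0

Separating the contributions that come from x directly and those that come through y:
  without y':      2x + 8
  multiplying y':  2y + 8

so (2x + 8) + (2y + 8)·y' = 0, and therefore
  dy/dx = -(2x + 8)/(2y + 8) = (-x - 4)/(y + 4)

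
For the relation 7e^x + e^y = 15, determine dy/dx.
Differentiate both sides with respect to x, treating y as y(x). By the chain rule, any term containing y contributes a factor of y' = dy/dx when we differentiate it.

Move every term to one side and write the relation as F(x, y) = 0. Term by term,
  d/dx[7e^(x)] = 7e^(x)
  d/dx[e^(y)] = y'·e^(y)
  d/dx[-15] = 0

The pieces without y' make up ∂F/∂x and the coefficient of y' is ∂F/∂y:
  ∂F/∂x = 7e^(x),
  ∂F/∂y = e^(y).

Since d/dx[F] = ∂F/∂x + (∂F/∂y)·y' = 0, solve for y':
  (∂F/∂y)·y' = -∂F/∂x
  dy/dx = -(∂F/∂x)/(∂F/∂y) = -(7e^(x))/(e^(y)) = -7e^(x - y)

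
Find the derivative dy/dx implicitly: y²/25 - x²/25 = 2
Differentiate both sides with respect to x, treating y as y(x). By the chain rule, any term containing y contributes a factor of y' = dy/dx when we differentiate it.

Move every term to one side and write the relation as F(x, y) = 0. Term by term,
  d/dx[-x^2/25] = -2x/25
  d/dx[y^2/25] = 2y·y'/25
  d/dx[-2] = 0

The pieces without y' make up ∂F/∂x and the coefficient of y' is ∂F/∂y:
  ∂F/∂x = -2x/25,
  ∂F/∂y = 2y/25.

Since d/dx[F] = ∂F/∂x + (∂F/∂y)·y' = 0, solve for y':
  (∂F/∂y)·y' = -∂F/∂x
  dy/dx = -(∂F/∂x)/(∂F/∂y) = -(-2x/25)/(2y/25) = x/y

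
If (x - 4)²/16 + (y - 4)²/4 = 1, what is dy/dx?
Differentiate both sides with respect to x, treating y as y(x). By the chain rule, any term containing y contributes a factor of y' = dy/dx when we differentiate it.

Move every term to one side and write the relation as F(x, y) = 0. Term by term,
  d/dx[(x - 4)^2/16] = x/8 - 1/2
  d/dx[(y - 4)^2/4] = y'(y - 4)/2
  d/dx[-1] = 0

The pieces without y' make up ∂F/∂x and the coefficient of y' is ∂F/∂y:
  ∂F/∂x = x/8 - 1/2,
  ∂F/∂y = y/2 - 2.

Since d/dx[F] = ∂F/∂x + (∂F/∂y)·y' = 0, solve for y':
  (∂F/∂y)·y' = -∂F/∂x
  dy/dx = -(∂F/∂x)/(∂F/∂y) = -(x/8 - 1/2)/(y/2 - 2)
        = -((x - 4)/8)/((y - 4)/2) = (4 - x)/(4(y - 4))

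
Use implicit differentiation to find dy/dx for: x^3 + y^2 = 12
Apply d/dx to both sides, remembering that y depends on x. Each occurrence of y therefore brings in a y' = dy/dx via the chain rule.

With F(x, y) equal to the left-hand side minus the right, differentiate F term by term:
  d/dx[x^3] = 3x^2
  d/dx[y^2] = 2y·y'
  d/dx[-12] = 0
Adding these up, d/dx[F] = 0 becomes
  (3x^2) + (2y)·y' = 0,
so isolating y',
  dy/dx = -(3x^2)/(2y) = -3x^2/(2y)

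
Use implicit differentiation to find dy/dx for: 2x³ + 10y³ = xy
Differentiate the relation implicitly: treat y = y(x) and apply the chain rule, so every y-derivative picks up a y' = dy/dx factor.

With everything moved to the left-hand side, differentiate term by term:
  d/dx[2x^3] = 6x^2
  d/dx[-xy] = -x·y' - y
  d/dx[10y^3] = 30y^2·y'

Separating the contributions that come from x directly and those that come through y:
  without y':      6x^2 - y
  multiplying y':  -x + 30y^2

so (6x^2 - y) + (-x + 30y^2)·y' = 0, and therefore
  dy/dx = -(6x^2 - y)/(-x + 30y^2) = (6x^2 - y)/(x - 30y^2)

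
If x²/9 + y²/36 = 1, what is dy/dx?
Differentiate the relation implicitly: treat y = y(x) and apply the chain rule, so every y-derivative picks up a y' = dy/dx factor.

With everything moved to the left-hand side, differentiate term by term:
  d/dx[x^2/9] = 2x/9
  d/dx[y^2/36] = y·y'/18
  d/dx[-1] = 0

Separating the contributions that come from x directly and those that come through y:
  without y':      2x/9
  multiplying y':  y/18

so (2x/9) + (y/18)·y' = 0, and therefore
  dy/dx = -(2x/9)/(y/18) = -4x/y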